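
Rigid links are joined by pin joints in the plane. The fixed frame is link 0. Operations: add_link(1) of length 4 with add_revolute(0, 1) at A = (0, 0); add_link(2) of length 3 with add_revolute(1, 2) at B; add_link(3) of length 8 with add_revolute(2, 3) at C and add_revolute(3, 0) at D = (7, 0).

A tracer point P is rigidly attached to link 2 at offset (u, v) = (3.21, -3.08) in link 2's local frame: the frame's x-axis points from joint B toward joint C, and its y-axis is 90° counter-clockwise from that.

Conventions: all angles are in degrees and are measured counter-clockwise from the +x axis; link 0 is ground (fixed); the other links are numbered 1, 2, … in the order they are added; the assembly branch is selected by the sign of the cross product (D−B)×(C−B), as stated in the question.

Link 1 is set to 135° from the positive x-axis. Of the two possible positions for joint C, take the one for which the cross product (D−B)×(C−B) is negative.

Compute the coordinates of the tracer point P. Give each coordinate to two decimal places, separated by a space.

A=(0,0), D=(7.00,0)
B = A + 4.00·(cos135°, sin135°) = (-2.8284, 2.8284)
|BD| = 10.2273
circle(B,3.00) ∩ circle(D,8.00): a=2.4248, h=1.7665
  candidates: C₊=(-0.0097,3.8554) cross=18.066; C₋=(-0.9867,0.4603) cross=-18.066
  branch - wants cross < 0 → take C=(-0.9867,0.4603) (cross=-18.066)
ex = (C−B)/|BC| = (0.6139,-0.7894); ey = (0.7894,0.6139)
P = B + 3.21·ex + -3.08·ey = (-3.2892,-1.5963)

-3.29 -1.60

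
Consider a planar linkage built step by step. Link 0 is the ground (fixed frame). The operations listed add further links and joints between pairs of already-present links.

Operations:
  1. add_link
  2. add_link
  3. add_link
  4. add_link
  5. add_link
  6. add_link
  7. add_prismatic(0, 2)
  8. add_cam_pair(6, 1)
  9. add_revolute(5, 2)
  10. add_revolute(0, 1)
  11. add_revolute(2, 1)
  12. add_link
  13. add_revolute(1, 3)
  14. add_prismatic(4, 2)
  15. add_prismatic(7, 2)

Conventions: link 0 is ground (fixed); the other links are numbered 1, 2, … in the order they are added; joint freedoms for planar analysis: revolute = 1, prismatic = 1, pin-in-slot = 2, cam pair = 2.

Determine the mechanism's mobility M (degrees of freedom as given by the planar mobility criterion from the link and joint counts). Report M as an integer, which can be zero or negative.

L=1 J1=0 J2=0
add link → L=2 J1=0 J2=0
add link → L=3 J1=0 J2=0
add link → L=4 J1=0 J2=0
add link → L=5 J1=0 J2=0
add link → L=6 J1=0 J2=0
add link → L=7 J1=0 J2=0
P@0,2 dof=1 J1 → L=7 J1=1 J2=0
C@6,1 dof=2 J2 → L=7 J1=1 J2=1
R@5,2 dof=1 J1 → L=7 J1=2 J2=1
R@0,1 dof=1 J1 → L=7 J1=3 J2=1
R@2,1 dof=1 J1 → L=7 J1=4 J2=1
add link → L=8 J1=4 J2=1
R@1,3 dof=1 J1 → L=8 J1=5 J2=1
P@4,2 dof=1 J1 → L=8 J1=6 J2=1
P@7,2 dof=1 J1 → L=8 J1=7 J2=1
M=3(L−1)−2J1−J2=3·7−2·7−1=6

M = 6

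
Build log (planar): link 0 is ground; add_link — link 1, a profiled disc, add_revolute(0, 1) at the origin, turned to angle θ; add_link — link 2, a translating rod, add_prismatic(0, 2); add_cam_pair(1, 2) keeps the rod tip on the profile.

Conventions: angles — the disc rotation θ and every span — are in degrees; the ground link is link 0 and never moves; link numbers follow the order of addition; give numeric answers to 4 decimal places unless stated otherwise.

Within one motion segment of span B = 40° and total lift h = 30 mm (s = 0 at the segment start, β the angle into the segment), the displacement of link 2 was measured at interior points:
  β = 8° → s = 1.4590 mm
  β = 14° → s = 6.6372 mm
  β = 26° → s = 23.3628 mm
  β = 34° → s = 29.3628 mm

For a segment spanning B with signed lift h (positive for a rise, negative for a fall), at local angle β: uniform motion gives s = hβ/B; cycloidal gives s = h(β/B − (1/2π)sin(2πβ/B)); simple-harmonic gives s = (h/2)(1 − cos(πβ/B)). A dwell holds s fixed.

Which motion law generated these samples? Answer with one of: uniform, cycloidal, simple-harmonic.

candidates at β/B = r: uniform s = h·r (linear in β); cycloidal s = h·(r − sin(2πr)/(2π)); simple-harmonic s = (h/2)(1 − cos(πr))
β=8°: printed 1.4590 | uniform 6.0000, cycloidal 1.4590, simple-harmonic 2.8647
β=14°: printed 6.6372 | uniform 10.5000, cycloidal 6.6372, simple-harmonic 8.1901
β=26°: printed 23.3628 | uniform 19.5000, cycloidal 23.3628, simple-harmonic 21.8099
β=34°: printed 29.3628 | uniform 25.5000, cycloidal 29.3628, simple-harmonic 28.3651
only one law matches every sample → cycloidal

cycloidal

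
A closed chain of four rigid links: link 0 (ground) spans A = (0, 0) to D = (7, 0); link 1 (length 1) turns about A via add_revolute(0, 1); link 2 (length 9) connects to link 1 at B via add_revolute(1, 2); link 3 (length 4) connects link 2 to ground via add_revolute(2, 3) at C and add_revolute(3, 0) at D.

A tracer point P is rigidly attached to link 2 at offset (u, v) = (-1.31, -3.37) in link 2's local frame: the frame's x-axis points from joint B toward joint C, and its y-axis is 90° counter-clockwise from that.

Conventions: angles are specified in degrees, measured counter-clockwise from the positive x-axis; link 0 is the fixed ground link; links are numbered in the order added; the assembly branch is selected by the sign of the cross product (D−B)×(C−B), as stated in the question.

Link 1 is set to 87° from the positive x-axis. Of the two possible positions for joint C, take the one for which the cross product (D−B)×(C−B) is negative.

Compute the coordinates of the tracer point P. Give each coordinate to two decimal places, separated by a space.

A=(0,0), D=(7.00,0)
B = A + 1.00·(cos87°, sin87°) = (0.0523, 0.9986)
|BD| = 7.0191
circle(B,9.00) ∩ circle(D,4.00): a=8.1398, h=3.8398
  candidates: C₊=(8.6556,3.6413) cross=26.952; C₋=(7.5630,-3.9602) cross=-26.952
  branch - wants cross < 0 → take C=(7.5630,-3.9602) (cross=-26.952)
ex = (C−B)/|BC| = (0.8345,-0.5510); ey = (0.5510,0.8345)
P = B + -1.31·ex + -3.37·ey = (-2.8977,-1.0919)

-2.90 -1.09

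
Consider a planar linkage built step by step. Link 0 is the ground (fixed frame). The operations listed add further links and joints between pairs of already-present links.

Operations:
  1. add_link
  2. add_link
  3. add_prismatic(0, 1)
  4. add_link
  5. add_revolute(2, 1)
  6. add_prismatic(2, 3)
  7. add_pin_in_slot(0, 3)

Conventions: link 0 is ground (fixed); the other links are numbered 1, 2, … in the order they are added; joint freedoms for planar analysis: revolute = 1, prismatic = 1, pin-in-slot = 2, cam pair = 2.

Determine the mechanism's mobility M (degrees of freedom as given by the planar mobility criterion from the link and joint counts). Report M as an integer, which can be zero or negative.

link 0 = ground. State L|J1|J2 = 1|0|0
+link1  2|0|0
+link2  3|0|0
P(0,1) f=1→J1  3|1|0
+link3  4|1|0
R(2,1) f=1→J1  4|2|0
P(2,3) f=1→J1  4|3|0
PS(0,3) f=2→J2  4|3|1
M = 3(4−1)−2·3−1 = 9−6−1 = 2

M = 2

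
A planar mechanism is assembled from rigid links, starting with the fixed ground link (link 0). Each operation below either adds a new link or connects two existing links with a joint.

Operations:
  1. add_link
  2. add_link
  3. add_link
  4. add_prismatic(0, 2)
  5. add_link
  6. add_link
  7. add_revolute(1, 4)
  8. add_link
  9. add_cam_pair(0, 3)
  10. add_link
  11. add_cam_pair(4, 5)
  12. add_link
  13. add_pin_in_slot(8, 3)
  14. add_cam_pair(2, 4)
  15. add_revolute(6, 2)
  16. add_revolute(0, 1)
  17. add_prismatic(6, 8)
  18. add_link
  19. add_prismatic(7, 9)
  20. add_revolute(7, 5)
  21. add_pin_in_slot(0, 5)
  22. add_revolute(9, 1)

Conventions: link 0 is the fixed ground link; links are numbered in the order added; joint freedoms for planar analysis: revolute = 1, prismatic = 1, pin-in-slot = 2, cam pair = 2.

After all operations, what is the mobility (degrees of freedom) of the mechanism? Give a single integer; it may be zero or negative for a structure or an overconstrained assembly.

(L,J1,J2)=(1,0,0); link0 fixed
link1: (2,0,0)
link2: (3,0,0)
link3: (4,0,0)
P 0-2 [J1]: (4,1,0)
link4: (5,1,0)
link5: (6,1,0)
R 1-4 [J1]: (6,2,0)
link6: (7,2,0)
C 0-3 [J2]: (7,2,1)
link7: (8,2,1)
C 4-5 [J2]: (8,2,2)
link8: (9,2,2)
PS 8-3 [J2]: (9,2,3)
C 2-4 [J2]: (9,2,4)
R 6-2 [J1]: (9,3,4)
R 0-1 [J1]: (9,4,4)
P 6-8 [J1]: (9,5,4)
link9: (10,5,4)
P 7-9 [J1]: (10,6,4)
R 7-5 [J1]: (10,7,4)
PS 0-5 [J2]: (10,7,5)
R 9-1 [J1]: (10,8,5)
Grübler: 3·9 − 2·8 − 5 = 6

M = 6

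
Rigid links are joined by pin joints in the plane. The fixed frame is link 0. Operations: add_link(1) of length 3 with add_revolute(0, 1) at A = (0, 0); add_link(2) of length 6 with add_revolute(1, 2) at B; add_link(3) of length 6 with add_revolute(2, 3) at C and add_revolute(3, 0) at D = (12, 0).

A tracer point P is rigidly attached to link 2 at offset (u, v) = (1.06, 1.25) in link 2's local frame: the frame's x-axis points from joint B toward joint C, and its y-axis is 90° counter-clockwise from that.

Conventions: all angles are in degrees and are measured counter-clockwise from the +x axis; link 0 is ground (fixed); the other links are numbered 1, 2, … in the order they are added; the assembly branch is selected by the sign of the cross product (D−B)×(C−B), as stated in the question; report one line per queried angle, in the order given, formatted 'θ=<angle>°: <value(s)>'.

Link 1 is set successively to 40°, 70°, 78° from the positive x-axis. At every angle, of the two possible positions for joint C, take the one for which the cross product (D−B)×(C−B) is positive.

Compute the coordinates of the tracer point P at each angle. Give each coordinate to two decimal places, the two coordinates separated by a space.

A=(0,0), D=(12.00,0)
θ=40°: B = A + 3.00·(cos40°, sin40°) = (2.2981, 1.9284)
θ=40°: |BD| = 9.8917
θ=40°: circle(B,6.00) ∩ circle(D,6.00): a=4.9458, h=3.3969
θ=40°:   candidates: C₊=(7.8113,4.2959) cross=33.601; C₋=(6.4868,-2.3675) cross=-33.601
θ=40°:   branch + wants cross > 0 → take C=(7.8113,4.2959) (cross=33.601)
θ=40°: ex = (C−B)/|BC| = (0.9189,0.3946); ey = (-0.3946,0.9189)
θ=40°: P = B + 1.06·ex + 1.25·ey = (2.7789,3.4952)
θ=70°: B = A + 3.00·(cos70°, sin70°) = (1.0261, 2.8191)
θ=70°: |BD| = 11.3302
θ=70°: circle(B,6.00) ∩ circle(D,6.00): a=5.6651, h=1.9765
θ=70°:   candidates: C₊=(7.0048,3.3238) cross=22.394; C₋=(6.0213,-0.5048) cross=-22.394
θ=70°:   branch + wants cross > 0 → take C=(7.0048,3.3238) (cross=22.394)
θ=70°: ex = (C−B)/|BC| = (0.9965,0.0841); ey = (-0.0841,0.9965)
θ=70°: P = B + 1.06·ex + 1.25·ey = (1.9771,4.1538)
θ=78°: B = A + 3.00·(cos78°, sin78°) = (0.6237, 2.9344)
θ=78°: |BD| = 11.7486
θ=78°: circle(B,6.00) ∩ circle(D,6.00): a=5.8743, h=1.2216
θ=78°:   candidates: C₊=(6.6170,2.6501) cross=14.353; C₋=(6.0067,0.2843) cross=-14.353
θ=78°:   branch + wants cross > 0 → take C=(6.6170,2.6501) (cross=14.353)
θ=78°: ex = (C−B)/|BC| = (0.9989,-0.0474); ey = (0.0474,0.9989)
θ=78°: P = B + 1.06·ex + 1.25·ey = (1.7418,4.1328)

θ=40°: 2.78 3.50
θ=70°: 1.98 4.15
θ=78°: 1.74 4.13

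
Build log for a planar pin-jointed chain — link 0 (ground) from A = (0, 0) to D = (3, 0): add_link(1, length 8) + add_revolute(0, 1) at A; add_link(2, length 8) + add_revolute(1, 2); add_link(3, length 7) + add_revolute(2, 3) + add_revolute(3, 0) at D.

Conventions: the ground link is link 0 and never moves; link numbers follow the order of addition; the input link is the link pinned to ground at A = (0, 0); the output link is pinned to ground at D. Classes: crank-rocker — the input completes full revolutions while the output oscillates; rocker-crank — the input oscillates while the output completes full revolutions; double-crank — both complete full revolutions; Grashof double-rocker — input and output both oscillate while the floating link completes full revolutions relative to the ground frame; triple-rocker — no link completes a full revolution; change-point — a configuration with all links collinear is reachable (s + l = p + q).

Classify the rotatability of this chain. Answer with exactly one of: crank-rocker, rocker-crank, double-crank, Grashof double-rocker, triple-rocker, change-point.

lengths: ground=3, input=8, coupler=8, output=7
sorted: s=3 (shortest), l=8 (longest), p+q=15
s + l = 11 vs p + q = 15
s + l < p + q (Grashof) with shortest = ground link → double-crank

double-crank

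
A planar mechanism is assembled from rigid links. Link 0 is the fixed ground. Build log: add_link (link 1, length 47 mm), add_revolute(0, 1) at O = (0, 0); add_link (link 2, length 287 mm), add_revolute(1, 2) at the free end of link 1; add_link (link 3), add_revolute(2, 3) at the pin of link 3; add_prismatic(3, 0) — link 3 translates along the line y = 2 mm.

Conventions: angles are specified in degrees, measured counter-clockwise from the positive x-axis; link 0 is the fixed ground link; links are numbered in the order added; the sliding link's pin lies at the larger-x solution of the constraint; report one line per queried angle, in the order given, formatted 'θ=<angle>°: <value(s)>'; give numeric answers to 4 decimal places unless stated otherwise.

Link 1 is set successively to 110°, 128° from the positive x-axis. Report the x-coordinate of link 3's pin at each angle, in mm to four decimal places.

geometry: r = 47 mm, L = 287 mm, e = 2 mm
θ=110°: crank pin P = (r cos θ, r sin θ) = (-16.074947, 44.165553)
θ=110°: h = r sin θ − e = 44.165553 − 2 = 42.165553
θ=110°: x = r cos θ + √(L² − h²) = -16.074947 + 283.885657 = 267.810710
θ=128°: crank pin P = (r cos θ, r sin θ) = (-28.936089, 37.036505)
θ=128°: h = r sin θ − e = 37.036505 − 2 = 35.036505
θ=128°: x = r cos θ + √(L² − h²) = -28.936089 + 284.853372 = 255.917282

θ=110°: 267.8107
θ=128°: 255.9173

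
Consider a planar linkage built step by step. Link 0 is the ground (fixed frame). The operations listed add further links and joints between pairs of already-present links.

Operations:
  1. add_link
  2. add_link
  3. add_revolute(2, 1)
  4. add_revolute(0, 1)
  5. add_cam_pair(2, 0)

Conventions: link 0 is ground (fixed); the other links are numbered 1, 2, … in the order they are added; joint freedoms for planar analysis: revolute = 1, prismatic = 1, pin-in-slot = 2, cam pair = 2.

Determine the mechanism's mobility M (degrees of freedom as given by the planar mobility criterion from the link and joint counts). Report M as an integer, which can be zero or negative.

ground; <1,0,0>
#1 <2,0,0>
#2 <3,0,0>
R:2↔1 J1 <3,1,0>
R:0↔1 J1 <3,2,0>
C:2↔0 J2 <3,2,1>
3×2 − 2×2 − 1×1 = 1

M = 1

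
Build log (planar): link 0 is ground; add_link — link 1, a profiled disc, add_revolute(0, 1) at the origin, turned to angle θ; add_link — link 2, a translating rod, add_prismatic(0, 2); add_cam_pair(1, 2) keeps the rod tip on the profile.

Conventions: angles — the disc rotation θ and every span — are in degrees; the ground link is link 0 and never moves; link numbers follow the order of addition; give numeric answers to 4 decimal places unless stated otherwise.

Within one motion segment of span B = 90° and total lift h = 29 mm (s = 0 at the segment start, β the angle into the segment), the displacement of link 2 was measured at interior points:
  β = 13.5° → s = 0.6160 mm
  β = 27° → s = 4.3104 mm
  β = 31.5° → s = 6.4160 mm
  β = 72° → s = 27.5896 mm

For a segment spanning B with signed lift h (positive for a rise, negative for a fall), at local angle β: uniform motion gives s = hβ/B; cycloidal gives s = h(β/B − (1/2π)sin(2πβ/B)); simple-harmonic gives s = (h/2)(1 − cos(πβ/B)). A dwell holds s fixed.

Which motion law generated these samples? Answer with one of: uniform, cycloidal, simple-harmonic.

candidates at β/B = r: uniform s = h·r (linear in β); cycloidal s = h·(r − sin(2πr)/(2π)); simple-harmonic s = (h/2)(1 − cos(πr))
β=13.5°: printed 0.6160 | uniform 4.3500, cycloidal 0.6160, simple-harmonic 1.5804
β=27°: printed 4.3104 | uniform 8.7000, cycloidal 4.3104, simple-harmonic 5.9771
β=31.5°: printed 6.4160 | uniform 10.1500, cycloidal 6.4160, simple-harmonic 7.9171
β=72°: printed 27.5896 | uniform 23.2000, cycloidal 27.5896, simple-harmonic 26.2307
only one law matches every sample → cycloidal

cycloidal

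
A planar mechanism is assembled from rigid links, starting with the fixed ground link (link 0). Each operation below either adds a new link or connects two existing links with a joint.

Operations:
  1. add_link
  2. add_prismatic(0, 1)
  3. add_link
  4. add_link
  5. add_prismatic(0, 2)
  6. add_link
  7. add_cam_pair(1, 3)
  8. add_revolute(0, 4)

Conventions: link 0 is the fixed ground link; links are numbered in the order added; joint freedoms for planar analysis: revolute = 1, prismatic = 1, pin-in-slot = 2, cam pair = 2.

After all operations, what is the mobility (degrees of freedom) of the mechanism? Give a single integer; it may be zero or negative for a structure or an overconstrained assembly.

ground; <1,0,0>
#1 <2,0,0>
P:0↔1 J1 <2,1,0>
#2 <3,1,0>
#3 <4,1,0>
P:0↔2 J1 <4,2,0>
#4 <5,2,0>
C:1↔3 J2 <5,2,1>
R:0↔4 J1 <5,3,1>
3×4 − 2×3 − 1×1 = 5

M = 5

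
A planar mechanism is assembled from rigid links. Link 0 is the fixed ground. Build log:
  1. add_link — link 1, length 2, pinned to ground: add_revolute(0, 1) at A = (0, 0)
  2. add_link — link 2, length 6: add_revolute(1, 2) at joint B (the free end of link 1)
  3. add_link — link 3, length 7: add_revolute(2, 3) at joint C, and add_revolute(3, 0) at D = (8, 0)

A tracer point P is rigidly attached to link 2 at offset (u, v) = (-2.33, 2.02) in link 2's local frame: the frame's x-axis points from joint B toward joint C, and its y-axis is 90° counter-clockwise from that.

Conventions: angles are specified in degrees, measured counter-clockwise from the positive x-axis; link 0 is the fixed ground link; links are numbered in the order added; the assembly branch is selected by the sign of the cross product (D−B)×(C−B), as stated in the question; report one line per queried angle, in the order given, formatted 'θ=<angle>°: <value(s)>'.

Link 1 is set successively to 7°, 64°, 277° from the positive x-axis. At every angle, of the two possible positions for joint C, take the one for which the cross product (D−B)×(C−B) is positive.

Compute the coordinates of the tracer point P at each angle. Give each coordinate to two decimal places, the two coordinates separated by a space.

A=(0,0), D=(8.00,0)
θ=7°: B = A + 2.00·(cos7°, sin7°) = (1.9851, 0.2437)
θ=7°: |BD| = 6.0198
θ=7°: circle(B,6.00) ∩ circle(D,7.00): a=1.9302, h=5.6811
θ=7°:   candidates: C₊=(4.1437,5.8420) cross=34.199; C₋=(3.6836,-5.5108) cross=-34.199
θ=7°:   branch + wants cross > 0 → take C=(4.1437,5.8420) (cross=34.199)
θ=7°: ex = (C−B)/|BC| = (0.3598,0.9330); ey = (-0.9330,0.3598)
θ=7°: P = B + -2.33·ex + 2.02·ey = (-0.7379,-1.2035)
θ=64°: B = A + 2.00·(cos64°, sin64°) = (0.8767, 1.7976)
θ=64°: |BD| = 7.3466
θ=64°: circle(B,6.00) ∩ circle(D,7.00): a=2.7885, h=5.3126
θ=64°:   candidates: C₊=(4.8804,6.2664) cross=39.030; C₋=(2.2806,-4.0359) cross=-39.030
θ=64°:   branch + wants cross > 0 → take C=(4.8804,6.2664) (cross=39.030)
θ=64°: ex = (C−B)/|BC| = (0.6673,0.7448); ey = (-0.7448,0.6673)
θ=64°: P = B + -2.33·ex + 2.02·ey = (-2.1825,1.4101)
θ=277°: B = A + 2.00·(cos277°, sin277°) = (0.2437, -1.9851)
θ=277°: |BD| = 8.0063
θ=277°: circle(B,6.00) ∩ circle(D,7.00): a=3.1913, h=5.0809
θ=277°:   candidates: C₊=(2.0756,3.7284) cross=40.679; C₋=(4.5951,-6.1161) cross=-40.679
θ=277°:   branch + wants cross > 0 → take C=(2.0756,3.7284) (cross=40.679)
θ=277°: ex = (C−B)/|BC| = (0.3053,0.9523); ey = (-0.9523,0.3053)
θ=277°: P = B + -2.33·ex + 2.02·ey = (-2.3912,-3.5871)

θ=7°: -0.74 -1.20
θ=64°: -2.18 1.41
θ=277°: -2.39 -3.59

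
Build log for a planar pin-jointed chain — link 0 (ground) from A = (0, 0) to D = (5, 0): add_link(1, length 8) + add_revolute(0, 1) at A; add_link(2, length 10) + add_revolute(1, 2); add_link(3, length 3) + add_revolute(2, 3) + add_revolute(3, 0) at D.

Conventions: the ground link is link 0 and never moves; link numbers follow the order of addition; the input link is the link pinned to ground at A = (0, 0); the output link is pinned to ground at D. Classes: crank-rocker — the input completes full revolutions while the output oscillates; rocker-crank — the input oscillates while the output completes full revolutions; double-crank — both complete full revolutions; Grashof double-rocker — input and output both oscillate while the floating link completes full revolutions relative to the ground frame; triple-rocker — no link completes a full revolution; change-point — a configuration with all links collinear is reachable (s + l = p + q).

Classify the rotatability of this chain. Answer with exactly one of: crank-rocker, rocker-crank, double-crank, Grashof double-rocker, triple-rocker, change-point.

lengths: ground=5, input=8, coupler=10, output=3
sorted: s=3 (shortest), l=10 (longest), p+q=13
s + l = 13 vs p + q = 13
s + l = p + q → change-point (collinear configuration reachable)

change-point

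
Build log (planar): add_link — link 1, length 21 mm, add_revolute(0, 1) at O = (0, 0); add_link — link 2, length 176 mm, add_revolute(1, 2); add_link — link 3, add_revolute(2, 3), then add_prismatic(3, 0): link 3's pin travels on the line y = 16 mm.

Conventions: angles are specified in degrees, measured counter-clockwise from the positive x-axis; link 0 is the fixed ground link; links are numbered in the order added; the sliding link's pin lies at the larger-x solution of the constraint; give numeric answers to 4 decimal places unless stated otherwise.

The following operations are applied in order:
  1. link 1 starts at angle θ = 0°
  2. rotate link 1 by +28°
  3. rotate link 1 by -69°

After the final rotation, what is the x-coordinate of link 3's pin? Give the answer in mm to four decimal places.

geometry: r = 21 mm, L = 176 mm, e = 16 mm; θ starts at 0°
rotate link 1 by +28°: θ ← 0° +28° = 28°
rotate link 1 by -69°: θ ← 28° -69° = -41°
crank pin P = (r cos θ, r sin θ) = (15.848901, -13.777240)
h = r sin θ − e = -13.777240 − 16 = -29.777240
x = r cos θ + √(L² − h²) = 15.848901 + 173.462722 = 189.311623

189.3116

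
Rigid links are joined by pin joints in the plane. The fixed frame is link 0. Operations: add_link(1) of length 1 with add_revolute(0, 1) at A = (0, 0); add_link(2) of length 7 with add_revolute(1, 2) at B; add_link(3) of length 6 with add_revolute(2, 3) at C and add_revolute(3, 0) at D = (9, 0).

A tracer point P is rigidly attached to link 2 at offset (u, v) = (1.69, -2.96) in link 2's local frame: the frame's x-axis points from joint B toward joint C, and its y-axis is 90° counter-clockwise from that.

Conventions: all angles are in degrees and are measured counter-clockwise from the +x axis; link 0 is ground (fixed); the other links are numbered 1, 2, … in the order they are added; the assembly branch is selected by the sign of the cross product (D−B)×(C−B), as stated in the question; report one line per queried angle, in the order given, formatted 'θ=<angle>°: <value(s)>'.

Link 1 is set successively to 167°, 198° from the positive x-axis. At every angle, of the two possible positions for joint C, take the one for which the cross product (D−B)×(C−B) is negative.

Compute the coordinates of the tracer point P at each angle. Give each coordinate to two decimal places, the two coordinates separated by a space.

A=(0,0), D=(9.00,0)
θ=167°: B = A + 1.00·(cos167°, sin167°) = (-0.9744, 0.2250)
θ=167°: |BD| = 9.9769
θ=167°: circle(B,7.00) ∩ circle(D,6.00): a=5.6400, h=4.1462
θ=167°:   candidates: C₊=(4.7576,4.2429) cross=41.366; C₋=(4.5707,-4.0473) cross=-41.366
θ=167°:   branch - wants cross < 0 → take C=(4.5707,-4.0473) (cross=-41.366)
θ=167°: ex = (C−B)/|BC| = (0.7921,-0.6103); ey = (0.6103,0.7921)
θ=167°: P = B + 1.69·ex + -2.96·ey = (-1.4422,-3.1513)
θ=198°: B = A + 1.00·(cos198°, sin198°) = (-0.9511, -0.3090)
θ=198°: |BD| = 9.9559
θ=198°: circle(B,7.00) ∩ circle(D,6.00): a=5.6308, h=4.1586
θ=198°:   candidates: C₊=(4.5480,4.0224) cross=41.402; C₋=(4.8061,-4.2908) cross=-41.402
θ=198°:   branch - wants cross < 0 → take C=(4.8061,-4.2908) (cross=-41.402)
θ=198°: ex = (C−B)/|BC| = (0.8225,-0.5688); ey = (0.5688,0.8225)
θ=198°: P = B + 1.69·ex + -2.96·ey = (-1.2449,-3.7048)

θ=167°: -1.44 -3.15
θ=198°: -1.24 -3.70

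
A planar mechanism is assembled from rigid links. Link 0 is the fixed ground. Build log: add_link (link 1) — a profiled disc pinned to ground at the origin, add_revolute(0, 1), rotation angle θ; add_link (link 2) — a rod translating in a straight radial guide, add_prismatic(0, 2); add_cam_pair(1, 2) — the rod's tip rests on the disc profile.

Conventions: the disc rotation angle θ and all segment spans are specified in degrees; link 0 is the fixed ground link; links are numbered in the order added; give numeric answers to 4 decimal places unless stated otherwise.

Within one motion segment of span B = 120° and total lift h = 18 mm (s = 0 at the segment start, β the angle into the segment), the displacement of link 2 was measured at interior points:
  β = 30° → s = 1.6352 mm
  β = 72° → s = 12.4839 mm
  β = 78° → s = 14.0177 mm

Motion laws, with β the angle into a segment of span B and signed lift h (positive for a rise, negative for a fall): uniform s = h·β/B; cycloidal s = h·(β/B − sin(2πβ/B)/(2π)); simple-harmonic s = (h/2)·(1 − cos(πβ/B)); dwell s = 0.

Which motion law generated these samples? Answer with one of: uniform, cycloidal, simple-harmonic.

candidates at β/B = r: uniform s = h·r (linear in β); cycloidal s = h·(r − sin(2πr)/(2π)); simple-harmonic s = (h/2)(1 − cos(πr))
β=30°: printed 1.6352 | uniform 4.5000, cycloidal 1.6352, simple-harmonic 2.6360
β=72°: printed 12.4839 | uniform 10.8000, cycloidal 12.4839, simple-harmonic 11.7812
β=78°: printed 14.0177 | uniform 11.7000, cycloidal 14.0177, simple-harmonic 13.0859
only one law matches every sample → cycloidal

cycloidal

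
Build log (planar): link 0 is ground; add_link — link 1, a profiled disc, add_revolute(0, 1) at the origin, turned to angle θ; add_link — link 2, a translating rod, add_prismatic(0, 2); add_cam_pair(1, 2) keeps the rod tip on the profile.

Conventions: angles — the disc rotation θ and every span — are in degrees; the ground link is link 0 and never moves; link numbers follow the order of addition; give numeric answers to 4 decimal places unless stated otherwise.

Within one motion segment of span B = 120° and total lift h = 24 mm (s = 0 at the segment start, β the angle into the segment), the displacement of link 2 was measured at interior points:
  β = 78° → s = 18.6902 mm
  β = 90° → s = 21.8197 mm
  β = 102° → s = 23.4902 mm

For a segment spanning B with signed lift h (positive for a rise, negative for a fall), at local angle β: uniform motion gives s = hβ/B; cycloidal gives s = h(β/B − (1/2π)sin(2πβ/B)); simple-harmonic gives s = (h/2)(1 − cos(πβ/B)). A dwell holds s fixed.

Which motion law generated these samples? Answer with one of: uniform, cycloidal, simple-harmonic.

candidates at β/B = r: uniform s = h·r (linear in β); cycloidal s = h·(r − sin(2πr)/(2π)); simple-harmonic s = (h/2)(1 − cos(πr))
β=78°: printed 18.6902 | uniform 15.6000, cycloidal 18.6902, simple-harmonic 17.4479
β=90°: printed 21.8197 | uniform 18.0000, cycloidal 21.8197, simple-harmonic 20.4853
β=102°: printed 23.4902 | uniform 20.4000, cycloidal 23.4902, simple-harmonic 22.6921
only one law matches every sample → cycloidal

cycloidal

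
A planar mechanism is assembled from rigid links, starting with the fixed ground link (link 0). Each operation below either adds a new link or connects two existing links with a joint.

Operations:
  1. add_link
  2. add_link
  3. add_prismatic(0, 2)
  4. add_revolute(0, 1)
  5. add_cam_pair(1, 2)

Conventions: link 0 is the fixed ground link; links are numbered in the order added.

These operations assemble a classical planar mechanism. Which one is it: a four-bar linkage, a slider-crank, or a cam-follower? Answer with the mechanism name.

links: 3 (incl. ground); joints: 1 revolute, 1 prismatic, 1 higher (cam) pair, forming one closed loop
3 links, revolute + prismatic + higher pair in one loop → cam-follower

cam-follower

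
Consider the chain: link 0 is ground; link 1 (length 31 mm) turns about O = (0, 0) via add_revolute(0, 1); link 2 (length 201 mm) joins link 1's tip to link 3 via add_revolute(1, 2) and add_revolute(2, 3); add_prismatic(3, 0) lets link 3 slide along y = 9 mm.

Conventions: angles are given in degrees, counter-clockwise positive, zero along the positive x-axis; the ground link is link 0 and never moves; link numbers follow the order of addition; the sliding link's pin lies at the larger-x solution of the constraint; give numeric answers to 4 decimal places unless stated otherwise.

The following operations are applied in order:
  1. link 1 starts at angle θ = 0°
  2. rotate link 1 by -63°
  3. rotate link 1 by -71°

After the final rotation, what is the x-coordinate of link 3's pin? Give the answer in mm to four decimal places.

geometry: r = 31 mm, L = 201 mm, e = 9 mm; θ starts at 0°
rotate link 1 by -63°: θ ← 0° -63° = -63°
rotate link 1 by -71°: θ ← -63° -71° = -134°
crank pin P = (r cos θ, r sin θ) = (-21.534409, -22.299534)
h = r sin θ − e = -22.299534 − 9 = -31.299534
x = r cos θ + √(L² − h²) = -21.534409 + 198.548078 = 177.013668

177.0137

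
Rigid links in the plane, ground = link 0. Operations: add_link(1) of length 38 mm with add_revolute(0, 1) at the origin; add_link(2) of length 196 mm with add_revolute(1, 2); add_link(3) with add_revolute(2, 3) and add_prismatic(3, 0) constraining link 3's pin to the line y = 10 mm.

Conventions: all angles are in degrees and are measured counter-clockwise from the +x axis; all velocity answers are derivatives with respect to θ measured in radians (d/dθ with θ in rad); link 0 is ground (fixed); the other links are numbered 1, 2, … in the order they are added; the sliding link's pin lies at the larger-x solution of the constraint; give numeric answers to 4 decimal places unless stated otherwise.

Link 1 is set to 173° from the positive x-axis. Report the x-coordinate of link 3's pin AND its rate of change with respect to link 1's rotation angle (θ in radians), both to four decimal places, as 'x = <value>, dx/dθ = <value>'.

geometry: r = 38 mm, L = 196 mm, e = 10 mm
crank pin P = (r cos θ, r sin θ) = (-37.716754, 4.631035)
h = r sin θ − e = 4.631035 − 10 = -5.368965
x = r cos θ + √(L² − h²) = -37.716754 + 195.926451 = 158.209697
dx/dθ = −r sin θ − h·r cos θ/√(L² − h²) (θ in radians; h = -5.368965) = -5.664586

x = 158.2097, dx/dθ = -5.6646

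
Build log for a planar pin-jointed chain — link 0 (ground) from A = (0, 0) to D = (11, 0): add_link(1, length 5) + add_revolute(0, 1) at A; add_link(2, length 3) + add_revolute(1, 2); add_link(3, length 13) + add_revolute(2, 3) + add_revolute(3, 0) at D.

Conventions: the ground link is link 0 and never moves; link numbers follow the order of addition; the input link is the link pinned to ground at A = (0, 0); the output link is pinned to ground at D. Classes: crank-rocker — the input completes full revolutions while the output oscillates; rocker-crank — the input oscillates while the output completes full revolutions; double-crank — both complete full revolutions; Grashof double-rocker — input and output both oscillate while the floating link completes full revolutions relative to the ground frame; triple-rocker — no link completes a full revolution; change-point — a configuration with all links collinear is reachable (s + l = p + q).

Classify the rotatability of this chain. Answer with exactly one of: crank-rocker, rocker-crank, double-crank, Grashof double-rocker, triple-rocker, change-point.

lengths: ground=11, input=5, coupler=3, output=13
sorted: s=3 (shortest), l=13 (longest), p+q=16
s + l = 16 vs p + q = 16
s + l = p + q → change-point (collinear configuration reachable)

change-point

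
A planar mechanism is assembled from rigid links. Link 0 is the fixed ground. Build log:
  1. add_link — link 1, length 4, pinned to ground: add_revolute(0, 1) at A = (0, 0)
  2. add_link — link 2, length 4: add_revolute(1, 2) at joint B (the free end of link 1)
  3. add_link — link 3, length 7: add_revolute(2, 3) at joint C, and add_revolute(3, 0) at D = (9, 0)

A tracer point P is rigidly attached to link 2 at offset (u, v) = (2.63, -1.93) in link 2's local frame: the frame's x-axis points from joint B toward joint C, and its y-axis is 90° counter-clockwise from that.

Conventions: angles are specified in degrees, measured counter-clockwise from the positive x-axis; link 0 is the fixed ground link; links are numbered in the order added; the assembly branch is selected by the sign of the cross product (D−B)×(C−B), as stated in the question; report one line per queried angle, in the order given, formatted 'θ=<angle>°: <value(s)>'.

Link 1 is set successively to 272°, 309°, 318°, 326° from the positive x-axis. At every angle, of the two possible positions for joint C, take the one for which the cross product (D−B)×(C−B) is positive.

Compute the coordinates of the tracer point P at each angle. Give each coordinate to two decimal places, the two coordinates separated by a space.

A=(0,0), D=(9.00,0)
θ=272°: B = A + 4.00·(cos272°, sin272°) = (0.1396, -3.9976)
θ=272°: |BD| = 9.7205
θ=272°: circle(B,4.00) ∩ circle(D,7.00): a=3.1628, h=2.4488
θ=272°:   candidates: C₊=(2.0154,-0.4647) cross=23.804; C₋=(4.0296,-4.9290) cross=-23.804
θ=272°:   branch + wants cross > 0 → take C=(2.0154,-0.4647) (cross=23.804)
θ=272°: ex = (C−B)/|BC| = (0.4690,0.8832); ey = (-0.8832,0.4690)
θ=272°: P = B + 2.63·ex + -1.93·ey = (3.0776,-2.5798)
θ=309°: B = A + 4.00·(cos309°, sin309°) = (2.5173, -3.1086)
θ=309°: |BD| = 7.1895
θ=309°: circle(B,4.00) ∩ circle(D,7.00): a=1.2997, h=3.7829
θ=309°:   candidates: C₊=(2.0536,0.8644) cross=27.197; C₋=(5.3249,-5.9577) cross=-27.197
θ=309°:   branch + wants cross > 0 → take C=(2.0536,0.8644) (cross=27.197)
θ=309°: ex = (C−B)/|BC| = (-0.1159,0.9933); ey = (-0.9933,-0.1159)
θ=309°: P = B + 2.63·ex + -1.93·ey = (4.1294,-0.2726)
θ=318°: B = A + 4.00·(cos318°, sin318°) = (2.9726, -2.6765)
θ=318°: |BD| = 6.5950
θ=318°: circle(B,4.00) ∩ circle(D,7.00): a=0.7956, h=3.9201
θ=318°:   candidates: C₊=(2.1087,1.2291) cross=25.853; C₋=(5.2906,-5.9364) cross=-25.853
θ=318°:   branch + wants cross > 0 → take C=(2.1087,1.2291) (cross=25.853)
θ=318°: ex = (C−B)/|BC| = (-0.2160,0.9764); ey = (-0.9764,-0.2160)
θ=318°: P = B + 2.63·ex + -1.93·ey = (4.2891,0.3082)
θ=326°: B = A + 4.00·(cos326°, sin326°) = (3.3162, -2.2368)
θ=326°: |BD| = 6.1081
θ=326°: circle(B,4.00) ∩ circle(D,7.00): a=0.3528, h=3.9844
θ=326°:   candidates: C₊=(2.1853,1.6001) cross=24.337; C₋=(5.1035,-5.8152) cross=-24.337
θ=326°:   branch + wants cross > 0 → take C=(2.1853,1.6001) (cross=24.337)
θ=326°: ex = (C−B)/|BC| = (-0.2827,0.9592); ey = (-0.9592,-0.2827)
θ=326°: P = B + 2.63·ex + -1.93·ey = (4.4239,0.8316)

θ=272°: 3.08 -2.58
θ=309°: 4.13 -0.27
θ=318°: 4.29 0.31
θ=326°: 4.42 0.83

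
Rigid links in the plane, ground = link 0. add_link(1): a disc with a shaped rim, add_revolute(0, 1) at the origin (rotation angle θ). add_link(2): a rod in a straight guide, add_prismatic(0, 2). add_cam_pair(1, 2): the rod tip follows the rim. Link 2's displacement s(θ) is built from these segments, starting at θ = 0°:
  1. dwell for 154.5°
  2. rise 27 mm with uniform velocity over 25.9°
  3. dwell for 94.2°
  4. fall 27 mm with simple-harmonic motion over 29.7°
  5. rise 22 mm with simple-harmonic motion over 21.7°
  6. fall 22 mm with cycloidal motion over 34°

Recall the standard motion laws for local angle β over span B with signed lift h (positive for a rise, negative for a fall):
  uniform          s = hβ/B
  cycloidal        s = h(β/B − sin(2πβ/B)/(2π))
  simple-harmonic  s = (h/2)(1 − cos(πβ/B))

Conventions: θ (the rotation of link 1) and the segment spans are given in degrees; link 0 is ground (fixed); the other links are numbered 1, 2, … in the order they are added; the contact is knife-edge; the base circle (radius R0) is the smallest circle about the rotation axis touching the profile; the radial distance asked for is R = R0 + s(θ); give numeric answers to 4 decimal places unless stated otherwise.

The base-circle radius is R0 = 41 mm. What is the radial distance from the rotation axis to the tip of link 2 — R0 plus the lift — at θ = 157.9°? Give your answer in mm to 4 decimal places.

segment 1 (0° to 154.5°, dwell): s unchanged at 0.0000
θ = 157.9° falls in segment 2 (154.5° to 180.4°, uniform, h = 27): β = 157.9 − 154.5 = 3.4°, B = 25.9°; Δs = 27·3.4/25.9 = 3.5444; s = 0.0000 + 3.5444 = 3.5444
R = R0 + s = 41 + 3.5444 = 44.5444

44.5444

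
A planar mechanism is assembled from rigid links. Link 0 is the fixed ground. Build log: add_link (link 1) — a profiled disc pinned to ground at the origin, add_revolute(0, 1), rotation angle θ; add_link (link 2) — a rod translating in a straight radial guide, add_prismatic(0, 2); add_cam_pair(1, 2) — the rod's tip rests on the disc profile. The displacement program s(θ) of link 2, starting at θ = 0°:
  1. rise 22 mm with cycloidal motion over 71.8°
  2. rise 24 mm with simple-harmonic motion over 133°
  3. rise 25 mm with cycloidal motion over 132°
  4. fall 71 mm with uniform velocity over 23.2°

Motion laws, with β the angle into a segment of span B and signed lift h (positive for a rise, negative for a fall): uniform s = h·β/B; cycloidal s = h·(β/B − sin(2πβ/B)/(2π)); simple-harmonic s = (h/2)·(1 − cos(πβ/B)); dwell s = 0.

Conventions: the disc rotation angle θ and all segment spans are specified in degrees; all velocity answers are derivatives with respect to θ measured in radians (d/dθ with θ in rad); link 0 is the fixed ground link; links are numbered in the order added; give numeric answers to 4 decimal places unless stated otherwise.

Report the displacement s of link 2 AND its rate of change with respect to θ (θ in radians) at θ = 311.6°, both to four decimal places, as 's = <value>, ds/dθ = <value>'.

seg 1 [0°–71.8°] cycloidal, h=22: full span → s += 22 → s = 22.0000
seg 2 [71.8°–204.8°] simple-harmonic, h=24: full span → s += 24 → s = 46.0000
seg 3 [204.8°–336.8°] cycloidal, h=25: θ=311.6° here. β=106.8, B=132. 25·(0.8091 − sin(2π·0.8091)/(2π)) = 23.9350 → s = 69.9350
velocity in seg [204.8°–336.8°] (cycloidal), θ in radians: β = 106.8° = 1.8640 rad, B = 132° = 2.3038 rad; ds/dθ = (h/B)(1 − cos(2πβ/B)) = (25/2.3038)(1 − cos(2π·0.8091)) = 6.914475 mm/rad

s = 69.9350, ds/dθ = 6.9145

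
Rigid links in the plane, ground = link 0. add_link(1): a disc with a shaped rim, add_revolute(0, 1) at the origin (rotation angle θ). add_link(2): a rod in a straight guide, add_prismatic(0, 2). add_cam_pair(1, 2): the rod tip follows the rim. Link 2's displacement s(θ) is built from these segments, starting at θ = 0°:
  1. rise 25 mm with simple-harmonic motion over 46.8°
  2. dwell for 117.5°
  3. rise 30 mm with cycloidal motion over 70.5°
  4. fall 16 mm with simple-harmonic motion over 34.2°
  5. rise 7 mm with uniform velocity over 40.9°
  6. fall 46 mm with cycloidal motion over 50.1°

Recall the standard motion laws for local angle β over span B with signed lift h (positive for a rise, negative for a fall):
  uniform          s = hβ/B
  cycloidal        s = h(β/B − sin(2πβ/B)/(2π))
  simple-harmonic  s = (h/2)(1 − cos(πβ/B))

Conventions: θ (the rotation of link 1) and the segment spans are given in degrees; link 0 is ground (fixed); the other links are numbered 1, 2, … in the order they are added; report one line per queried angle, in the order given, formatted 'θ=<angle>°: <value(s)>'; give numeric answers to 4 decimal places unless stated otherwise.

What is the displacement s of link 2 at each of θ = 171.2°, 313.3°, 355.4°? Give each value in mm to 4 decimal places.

segment 1 (0° to 46.8°, simple-harmonic, h = 25) is passed completely: s = 0.0000 + (25) = 25.0000
segment 2 (46.8° to 164.3°, dwell): s unchanged at 25.0000
θ = 171.2° falls in segment 3 (164.3° to 234.8°, cycloidal, h = 30): β = 171.2 − 164.3 = 6.9°, B = 70.5°; Δs = 30·(0.0979 − sin(2π·0.0979)/(2π)) = 0.1816; s = 25.0000 + 0.1816 = 25.1816
segment 3 (164.3° to 234.8°, cycloidal, h = 30) is passed completely: s = 25.0000 + (30) = 55.0000
segment 4 (234.8° to 269°, simple-harmonic, h = -16) is passed completely: s = 55.0000 + (-16) = 39.0000
segment 5 (269° to 309.9°, uniform, h = 7) is passed completely: s = 39.0000 + (7) = 46.0000
θ = 313.3° falls in segment 6 (309.9° to 360°, cycloidal, h = -46): β = 313.3 − 309.9 = 3.4°, B = 50.1°; Δs = -46·(0.0679 − sin(2π·0.0679)/(2π)) = -0.0937; s = 46.0000 − 0.0937 = 45.9063
θ = 355.4° falls in segment 6 (309.9° to 360°, cycloidal, h = -46): β = 355.4 − 309.9 = 45.5°, B = 50.1°; Δs = -46·(0.9082 − sin(2π·0.9082)/(2π)) = -45.7696; s = 46.0000 − 45.7696 = 0.2304

θ=171.2°: 25.1816
θ=313.3°: 45.9063
θ=355.4°: 0.2304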